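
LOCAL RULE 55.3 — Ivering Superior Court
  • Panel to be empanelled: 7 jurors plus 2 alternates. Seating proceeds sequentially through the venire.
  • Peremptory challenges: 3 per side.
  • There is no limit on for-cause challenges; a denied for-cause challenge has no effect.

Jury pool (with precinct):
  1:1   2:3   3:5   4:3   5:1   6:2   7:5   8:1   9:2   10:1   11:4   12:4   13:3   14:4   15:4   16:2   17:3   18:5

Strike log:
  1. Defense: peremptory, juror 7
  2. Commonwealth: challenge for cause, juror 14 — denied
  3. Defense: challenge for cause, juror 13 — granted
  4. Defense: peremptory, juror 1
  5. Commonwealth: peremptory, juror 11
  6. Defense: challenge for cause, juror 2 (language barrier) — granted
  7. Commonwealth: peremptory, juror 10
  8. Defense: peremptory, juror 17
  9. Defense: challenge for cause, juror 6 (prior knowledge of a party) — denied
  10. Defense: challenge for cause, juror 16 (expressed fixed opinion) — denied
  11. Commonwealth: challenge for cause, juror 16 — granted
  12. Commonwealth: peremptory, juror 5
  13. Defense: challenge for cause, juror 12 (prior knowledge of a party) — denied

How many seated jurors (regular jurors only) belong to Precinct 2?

2

Removed: #1, #2, #5, #7, #10, #11, #13, #16, #17.
Seated jurors 1–7: #3, #4, #6, #8, #9, #12, #14 (alternates #15, #18 not counted).
Of those, in Precinct 2: #6, #9 → 2.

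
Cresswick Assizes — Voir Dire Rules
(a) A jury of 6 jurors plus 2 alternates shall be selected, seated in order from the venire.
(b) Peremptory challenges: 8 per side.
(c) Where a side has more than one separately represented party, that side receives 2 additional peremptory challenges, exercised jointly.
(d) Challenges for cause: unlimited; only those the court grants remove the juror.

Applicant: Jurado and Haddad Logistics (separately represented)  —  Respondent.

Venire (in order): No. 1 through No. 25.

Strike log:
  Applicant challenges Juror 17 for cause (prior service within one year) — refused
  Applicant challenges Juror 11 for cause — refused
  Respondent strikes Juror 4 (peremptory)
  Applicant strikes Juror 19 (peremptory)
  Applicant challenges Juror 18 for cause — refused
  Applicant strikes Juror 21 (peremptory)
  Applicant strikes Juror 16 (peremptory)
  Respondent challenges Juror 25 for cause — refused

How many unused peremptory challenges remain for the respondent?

7

Respondent allotment: 8.
Respondent peremptories used: #4 — 1 (the for-cause on #25 doesn't count).
Remaining: 8 − 1 = 7.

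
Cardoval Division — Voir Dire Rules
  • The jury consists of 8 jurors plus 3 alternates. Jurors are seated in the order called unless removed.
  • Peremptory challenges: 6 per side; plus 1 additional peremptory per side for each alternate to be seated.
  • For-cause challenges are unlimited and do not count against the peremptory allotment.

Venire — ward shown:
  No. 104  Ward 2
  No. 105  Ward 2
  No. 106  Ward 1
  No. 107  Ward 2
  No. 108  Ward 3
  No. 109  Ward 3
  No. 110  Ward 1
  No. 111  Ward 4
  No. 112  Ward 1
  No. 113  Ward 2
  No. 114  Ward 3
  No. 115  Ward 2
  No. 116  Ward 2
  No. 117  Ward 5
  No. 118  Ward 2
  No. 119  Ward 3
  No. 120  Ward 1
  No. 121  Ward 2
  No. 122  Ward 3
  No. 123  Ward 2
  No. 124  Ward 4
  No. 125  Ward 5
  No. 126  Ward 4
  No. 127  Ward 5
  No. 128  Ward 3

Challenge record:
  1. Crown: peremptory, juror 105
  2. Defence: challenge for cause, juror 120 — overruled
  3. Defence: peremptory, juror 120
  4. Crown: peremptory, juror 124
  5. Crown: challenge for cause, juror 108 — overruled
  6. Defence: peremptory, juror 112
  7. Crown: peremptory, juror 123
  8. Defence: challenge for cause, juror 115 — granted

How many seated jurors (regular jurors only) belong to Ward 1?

2

Removed: #105, #112, #115, #120, #123, #124.
Seated jurors 1–8: #104, #106, #107, #108, #109, #110, #111, #113 (alternates #114, #116, #117 not counted).
Of those, in Ward 1: #106, #110 → 2.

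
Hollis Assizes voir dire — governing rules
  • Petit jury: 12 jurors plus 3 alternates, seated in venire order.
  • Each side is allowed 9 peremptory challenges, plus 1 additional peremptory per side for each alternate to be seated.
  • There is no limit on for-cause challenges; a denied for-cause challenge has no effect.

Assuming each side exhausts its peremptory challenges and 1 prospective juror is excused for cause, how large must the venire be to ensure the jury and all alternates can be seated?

Seats to fill: 12 + 3 alternates = 15.
Peremptories: 9 + 1×3 = 12 per side × 2 sides = 24.
For-cause removals: 1.
Minimum venire: 15 + 24 + 1 = 40.

40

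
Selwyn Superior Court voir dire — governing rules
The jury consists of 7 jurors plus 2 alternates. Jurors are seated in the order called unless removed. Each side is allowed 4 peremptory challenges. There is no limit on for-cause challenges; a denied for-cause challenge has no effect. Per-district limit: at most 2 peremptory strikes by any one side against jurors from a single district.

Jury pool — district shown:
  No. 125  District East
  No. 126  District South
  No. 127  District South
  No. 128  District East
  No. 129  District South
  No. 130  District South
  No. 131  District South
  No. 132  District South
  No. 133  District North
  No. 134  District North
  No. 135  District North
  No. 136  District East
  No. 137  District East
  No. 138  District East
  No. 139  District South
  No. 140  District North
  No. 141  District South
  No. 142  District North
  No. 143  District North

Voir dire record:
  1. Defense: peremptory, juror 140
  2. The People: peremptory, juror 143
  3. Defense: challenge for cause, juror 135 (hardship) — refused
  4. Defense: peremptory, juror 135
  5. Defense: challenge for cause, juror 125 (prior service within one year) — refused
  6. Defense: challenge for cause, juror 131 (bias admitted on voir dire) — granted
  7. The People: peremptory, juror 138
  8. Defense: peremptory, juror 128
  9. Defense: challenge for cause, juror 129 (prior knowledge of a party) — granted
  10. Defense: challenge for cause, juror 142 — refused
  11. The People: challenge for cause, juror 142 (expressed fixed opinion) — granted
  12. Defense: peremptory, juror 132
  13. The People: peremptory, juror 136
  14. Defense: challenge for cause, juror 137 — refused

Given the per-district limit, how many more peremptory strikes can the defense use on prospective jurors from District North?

0

Defense peremptories so far: #140, #135, #128, #132 — 4 of 4 used, 0 left overall.
Against District North: #140, #135 — 2 used; per-district cap 2 leaves 0.
Binding limit: min(0, 0) = 0.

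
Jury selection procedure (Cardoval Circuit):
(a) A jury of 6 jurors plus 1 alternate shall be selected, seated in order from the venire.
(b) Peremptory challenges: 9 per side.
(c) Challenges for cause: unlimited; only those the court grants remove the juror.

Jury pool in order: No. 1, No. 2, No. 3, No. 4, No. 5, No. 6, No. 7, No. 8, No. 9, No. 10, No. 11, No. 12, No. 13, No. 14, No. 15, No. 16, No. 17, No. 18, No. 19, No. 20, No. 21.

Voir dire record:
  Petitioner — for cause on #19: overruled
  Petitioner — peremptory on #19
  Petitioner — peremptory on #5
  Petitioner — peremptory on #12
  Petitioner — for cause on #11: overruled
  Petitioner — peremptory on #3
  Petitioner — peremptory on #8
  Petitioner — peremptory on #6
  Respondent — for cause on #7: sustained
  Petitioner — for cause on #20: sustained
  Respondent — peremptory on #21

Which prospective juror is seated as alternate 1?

Removed: #3, #5, #6, #7, #8, #12, #19, #20, #21. (#11 stays — for-cause denied.)
Seating in order: seats 1–6 → #1, #2, #4, #9, #10, #11; alternates → #13.
So alternate 1 is #13.

13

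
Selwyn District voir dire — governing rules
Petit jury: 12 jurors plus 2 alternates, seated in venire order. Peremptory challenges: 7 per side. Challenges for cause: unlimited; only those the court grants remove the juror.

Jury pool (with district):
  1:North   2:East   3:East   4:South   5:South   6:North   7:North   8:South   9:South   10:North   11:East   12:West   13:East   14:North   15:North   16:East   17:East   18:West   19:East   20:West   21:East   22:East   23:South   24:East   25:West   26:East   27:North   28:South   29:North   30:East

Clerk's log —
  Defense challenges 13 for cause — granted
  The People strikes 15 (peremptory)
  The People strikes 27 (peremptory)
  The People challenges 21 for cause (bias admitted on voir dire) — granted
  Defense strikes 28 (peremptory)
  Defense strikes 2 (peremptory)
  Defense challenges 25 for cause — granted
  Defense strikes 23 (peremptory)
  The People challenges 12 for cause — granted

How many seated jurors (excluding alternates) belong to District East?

Removed: #2, #12, #13, #15, #21, #23, #25, #27, #28.
Seated jurors 1–12: #1, #3, #4, #5, #6, #7, #8, #9, #10, #11, #14, #16 (alternates #17, #18 not counted).
Of those, in District East: #3, #11, #16 → 3.

3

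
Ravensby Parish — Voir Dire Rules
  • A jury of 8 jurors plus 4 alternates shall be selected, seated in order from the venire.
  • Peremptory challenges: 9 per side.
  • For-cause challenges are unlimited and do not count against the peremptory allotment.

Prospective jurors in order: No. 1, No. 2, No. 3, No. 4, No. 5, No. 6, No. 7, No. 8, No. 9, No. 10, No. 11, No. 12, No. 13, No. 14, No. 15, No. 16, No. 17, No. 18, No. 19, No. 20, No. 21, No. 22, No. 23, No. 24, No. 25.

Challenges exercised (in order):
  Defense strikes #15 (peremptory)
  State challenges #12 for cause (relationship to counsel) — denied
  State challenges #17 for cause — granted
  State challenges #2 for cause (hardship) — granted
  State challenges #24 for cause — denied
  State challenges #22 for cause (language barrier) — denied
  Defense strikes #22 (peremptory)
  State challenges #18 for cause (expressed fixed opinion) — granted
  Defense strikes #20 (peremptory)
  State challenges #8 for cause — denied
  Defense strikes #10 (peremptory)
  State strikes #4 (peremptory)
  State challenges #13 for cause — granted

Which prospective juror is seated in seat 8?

11

Removed: #2, #4, #10, #13, #15, #17, #18, #20, #22. (#8, #12, #24 stay — for-cause denied.)
Filling seats in venire order through position 8: #1, #3, #5, #6, #7, #8, #9, #11.
So seat 8 is #11.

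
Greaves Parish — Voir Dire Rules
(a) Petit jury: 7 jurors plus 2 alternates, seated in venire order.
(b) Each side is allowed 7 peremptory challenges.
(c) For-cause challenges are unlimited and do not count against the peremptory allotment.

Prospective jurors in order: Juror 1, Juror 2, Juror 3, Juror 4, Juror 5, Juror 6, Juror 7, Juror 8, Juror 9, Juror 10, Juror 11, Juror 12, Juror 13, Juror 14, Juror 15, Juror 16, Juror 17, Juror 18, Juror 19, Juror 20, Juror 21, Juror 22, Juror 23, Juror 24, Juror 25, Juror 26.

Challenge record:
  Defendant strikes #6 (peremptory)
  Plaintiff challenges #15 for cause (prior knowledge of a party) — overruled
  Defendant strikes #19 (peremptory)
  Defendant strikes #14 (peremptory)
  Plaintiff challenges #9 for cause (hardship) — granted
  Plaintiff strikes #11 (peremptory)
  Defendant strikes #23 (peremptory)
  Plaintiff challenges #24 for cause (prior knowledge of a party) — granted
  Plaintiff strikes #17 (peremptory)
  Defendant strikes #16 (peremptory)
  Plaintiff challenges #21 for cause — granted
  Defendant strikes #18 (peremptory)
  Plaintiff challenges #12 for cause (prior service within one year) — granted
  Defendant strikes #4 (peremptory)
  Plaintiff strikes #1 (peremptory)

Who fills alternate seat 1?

Removed: #1, #4, #6, #9, #11, #12, #14, #16, #17, #18, #19, #21, #23, #24. (#15 stays — for-cause denied.)
Filling seats in venire order through position 8: #2, #3, #5, #7, #8, #10, #13, #15.
So alternate 1 is #15.

15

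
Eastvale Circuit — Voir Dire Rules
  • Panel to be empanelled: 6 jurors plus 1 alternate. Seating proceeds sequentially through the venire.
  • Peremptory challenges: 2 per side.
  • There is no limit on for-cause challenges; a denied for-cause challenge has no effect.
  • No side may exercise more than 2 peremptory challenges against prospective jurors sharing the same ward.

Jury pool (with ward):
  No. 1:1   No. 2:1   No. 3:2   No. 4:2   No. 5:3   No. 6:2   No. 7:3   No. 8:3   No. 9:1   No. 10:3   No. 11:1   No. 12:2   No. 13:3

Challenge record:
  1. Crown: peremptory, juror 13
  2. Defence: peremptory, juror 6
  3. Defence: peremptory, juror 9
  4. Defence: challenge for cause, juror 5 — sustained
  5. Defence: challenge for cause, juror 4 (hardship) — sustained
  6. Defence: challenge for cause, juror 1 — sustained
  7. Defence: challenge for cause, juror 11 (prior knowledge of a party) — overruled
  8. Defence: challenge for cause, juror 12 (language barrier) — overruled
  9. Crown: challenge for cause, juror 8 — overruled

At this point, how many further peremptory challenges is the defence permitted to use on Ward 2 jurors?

Defence peremptories so far: #6, #9 — 2 of 2 used, 0 left overall.
Against Ward 2: #6 — 1 used; per-ward cap 2 leaves 1.
Binding limit: min(0, 1) = 0.

0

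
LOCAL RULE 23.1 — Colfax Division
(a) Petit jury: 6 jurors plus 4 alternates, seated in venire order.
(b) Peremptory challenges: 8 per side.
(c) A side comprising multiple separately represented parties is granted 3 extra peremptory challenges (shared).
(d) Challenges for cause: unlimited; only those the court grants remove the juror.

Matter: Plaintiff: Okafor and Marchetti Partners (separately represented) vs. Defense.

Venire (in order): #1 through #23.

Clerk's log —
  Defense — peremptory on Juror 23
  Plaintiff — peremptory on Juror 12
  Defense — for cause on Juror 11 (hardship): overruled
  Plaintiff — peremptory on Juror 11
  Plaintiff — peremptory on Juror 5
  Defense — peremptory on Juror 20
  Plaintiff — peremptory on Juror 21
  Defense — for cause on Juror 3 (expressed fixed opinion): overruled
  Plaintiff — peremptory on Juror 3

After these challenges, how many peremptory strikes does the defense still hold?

Defense allotment: 8.
Defense peremptories used: #23, #20 — 2 (for-cause on #11, #3 don't count).
Remaining: 8 − 2 = 6.

6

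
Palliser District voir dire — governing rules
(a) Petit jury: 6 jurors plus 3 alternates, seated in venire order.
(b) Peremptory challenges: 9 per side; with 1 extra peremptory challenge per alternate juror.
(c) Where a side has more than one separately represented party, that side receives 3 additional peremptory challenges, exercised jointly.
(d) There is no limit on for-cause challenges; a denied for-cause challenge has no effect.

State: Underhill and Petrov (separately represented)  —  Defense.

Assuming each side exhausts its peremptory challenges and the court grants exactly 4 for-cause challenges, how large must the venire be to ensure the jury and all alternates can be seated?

Seats to fill: 6 + 3 alternates = 9.
Peremptories — State: 9 + 1×3 + 3 = 15; Defense: 9 + 1×3 = 12; total 27.
For-cause removals: 4.
Minimum venire: 9 + 27 + 4 = 40.

40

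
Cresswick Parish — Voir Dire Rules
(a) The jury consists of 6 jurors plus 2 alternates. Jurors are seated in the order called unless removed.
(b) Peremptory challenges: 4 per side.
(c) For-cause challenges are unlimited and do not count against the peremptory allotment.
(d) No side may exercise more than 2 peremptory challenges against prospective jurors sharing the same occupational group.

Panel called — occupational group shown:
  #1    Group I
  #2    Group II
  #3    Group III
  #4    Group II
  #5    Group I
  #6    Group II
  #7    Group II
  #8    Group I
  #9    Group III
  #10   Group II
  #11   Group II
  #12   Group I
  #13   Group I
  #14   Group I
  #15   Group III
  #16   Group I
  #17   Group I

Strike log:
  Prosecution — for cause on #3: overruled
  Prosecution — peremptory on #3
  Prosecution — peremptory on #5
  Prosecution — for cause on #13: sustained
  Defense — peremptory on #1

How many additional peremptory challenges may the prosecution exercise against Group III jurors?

Prosecution peremptories so far: #3, #5 — 2 of 4 used, 2 left overall.
Against Group III: #3 — 1 used; per-group cap 2 leaves 1.
Binding limit: min(2, 1) = 1.

1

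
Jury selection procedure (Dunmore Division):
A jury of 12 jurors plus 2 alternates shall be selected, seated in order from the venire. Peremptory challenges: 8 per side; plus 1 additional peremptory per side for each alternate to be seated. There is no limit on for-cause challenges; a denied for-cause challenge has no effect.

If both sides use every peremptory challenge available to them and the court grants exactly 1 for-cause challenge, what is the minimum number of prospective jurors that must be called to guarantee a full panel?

Seats to fill: 12 + 2 alternates = 14.
Peremptories: 8 + 1×2 = 10 per side × 2 sides = 20.
For-cause removals: 1.
Minimum venire: 14 + 20 + 1 = 35.

35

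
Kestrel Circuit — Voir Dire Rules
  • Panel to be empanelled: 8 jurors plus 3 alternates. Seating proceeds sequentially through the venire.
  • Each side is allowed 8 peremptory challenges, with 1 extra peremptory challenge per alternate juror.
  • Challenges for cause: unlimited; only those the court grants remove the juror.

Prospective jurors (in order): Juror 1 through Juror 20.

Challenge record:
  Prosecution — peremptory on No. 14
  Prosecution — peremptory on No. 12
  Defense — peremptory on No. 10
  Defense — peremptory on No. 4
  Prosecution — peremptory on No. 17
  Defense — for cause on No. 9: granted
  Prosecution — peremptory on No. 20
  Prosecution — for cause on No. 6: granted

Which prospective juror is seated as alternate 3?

Removed: #4, #6, #9, #10, #12, #14, #17, #20.
Seating in order: seats 1–8 → #1, #2, #3, #5, #7, #8, #11, #13; alternates → #15, #16, #18.
So alternate 3 is #18.

18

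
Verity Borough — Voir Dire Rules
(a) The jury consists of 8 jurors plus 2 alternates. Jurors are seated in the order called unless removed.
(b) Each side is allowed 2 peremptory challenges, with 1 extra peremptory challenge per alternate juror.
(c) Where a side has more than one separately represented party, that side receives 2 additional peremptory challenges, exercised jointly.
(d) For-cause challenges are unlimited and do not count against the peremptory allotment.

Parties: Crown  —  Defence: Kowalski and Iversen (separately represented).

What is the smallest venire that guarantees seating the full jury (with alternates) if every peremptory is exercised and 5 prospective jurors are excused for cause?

25

Seats to fill: 8 + 2 alternates = 10.
Peremptories — Crown: 2 + 1×2 = 4; Defence: 2 + 1×2 + 2 = 6; total 10.
For-cause removals: 5.
Minimum venire: 10 + 10 + 5 = 25.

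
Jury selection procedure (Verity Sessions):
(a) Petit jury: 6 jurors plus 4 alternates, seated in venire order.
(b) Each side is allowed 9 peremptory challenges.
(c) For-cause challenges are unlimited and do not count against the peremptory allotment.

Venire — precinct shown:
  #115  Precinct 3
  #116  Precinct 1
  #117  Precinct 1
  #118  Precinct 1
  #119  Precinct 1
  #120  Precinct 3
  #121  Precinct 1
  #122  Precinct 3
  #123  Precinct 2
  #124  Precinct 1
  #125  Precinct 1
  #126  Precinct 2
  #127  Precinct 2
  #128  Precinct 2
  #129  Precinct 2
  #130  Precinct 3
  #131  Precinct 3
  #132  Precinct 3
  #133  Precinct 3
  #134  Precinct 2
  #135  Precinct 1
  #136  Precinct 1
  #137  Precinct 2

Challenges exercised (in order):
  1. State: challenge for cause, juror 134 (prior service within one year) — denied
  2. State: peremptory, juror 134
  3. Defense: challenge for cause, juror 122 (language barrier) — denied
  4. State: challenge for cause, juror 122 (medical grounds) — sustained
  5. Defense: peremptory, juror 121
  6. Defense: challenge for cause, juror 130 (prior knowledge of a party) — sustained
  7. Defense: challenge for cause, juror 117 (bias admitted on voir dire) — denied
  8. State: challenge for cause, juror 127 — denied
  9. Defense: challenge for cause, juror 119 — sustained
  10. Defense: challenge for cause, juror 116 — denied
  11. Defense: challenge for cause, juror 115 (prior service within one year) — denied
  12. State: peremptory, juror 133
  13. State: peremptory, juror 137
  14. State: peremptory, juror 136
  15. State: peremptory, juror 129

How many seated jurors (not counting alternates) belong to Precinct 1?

3

Removed: #119, #121, #122, #129, #130, #133, #134, #136, #137.
Seated jurors 1–6: #115, #116, #117, #118, #120, #123 (alternates #124, #125, #126, #127 not counted).
Of those, in Precinct 1: #116, #117, #118 → 3.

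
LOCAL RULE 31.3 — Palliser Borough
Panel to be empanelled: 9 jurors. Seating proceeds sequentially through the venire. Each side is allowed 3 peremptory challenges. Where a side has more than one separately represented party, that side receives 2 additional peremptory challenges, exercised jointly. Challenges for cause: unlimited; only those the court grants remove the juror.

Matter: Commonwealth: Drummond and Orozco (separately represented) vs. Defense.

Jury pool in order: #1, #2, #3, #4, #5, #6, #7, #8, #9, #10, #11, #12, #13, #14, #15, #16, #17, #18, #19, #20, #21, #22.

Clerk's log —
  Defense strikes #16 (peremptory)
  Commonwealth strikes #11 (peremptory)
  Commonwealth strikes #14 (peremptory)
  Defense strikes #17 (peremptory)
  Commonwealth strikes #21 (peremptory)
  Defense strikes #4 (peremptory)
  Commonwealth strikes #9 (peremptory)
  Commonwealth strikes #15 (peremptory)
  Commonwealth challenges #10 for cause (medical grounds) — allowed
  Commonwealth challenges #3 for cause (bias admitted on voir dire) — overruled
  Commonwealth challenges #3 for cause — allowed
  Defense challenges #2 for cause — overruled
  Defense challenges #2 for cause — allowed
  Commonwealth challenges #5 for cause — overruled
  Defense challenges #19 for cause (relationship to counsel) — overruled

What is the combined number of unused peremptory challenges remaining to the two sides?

0

Commonwealth allotment: 3 base + 2 multi-party = 5. Defense allotment: 3.
Commonwealth peremptories used: #11, #14, #21, #9, #15 — 5 (for-cause on #10, #3, #3, #5 don't count).
Defense peremptories used: #16, #17, #4 — 3 (for-cause on #2, #2, #19 don't count).
Remaining: (5 − 5) + (3 − 3) = 0.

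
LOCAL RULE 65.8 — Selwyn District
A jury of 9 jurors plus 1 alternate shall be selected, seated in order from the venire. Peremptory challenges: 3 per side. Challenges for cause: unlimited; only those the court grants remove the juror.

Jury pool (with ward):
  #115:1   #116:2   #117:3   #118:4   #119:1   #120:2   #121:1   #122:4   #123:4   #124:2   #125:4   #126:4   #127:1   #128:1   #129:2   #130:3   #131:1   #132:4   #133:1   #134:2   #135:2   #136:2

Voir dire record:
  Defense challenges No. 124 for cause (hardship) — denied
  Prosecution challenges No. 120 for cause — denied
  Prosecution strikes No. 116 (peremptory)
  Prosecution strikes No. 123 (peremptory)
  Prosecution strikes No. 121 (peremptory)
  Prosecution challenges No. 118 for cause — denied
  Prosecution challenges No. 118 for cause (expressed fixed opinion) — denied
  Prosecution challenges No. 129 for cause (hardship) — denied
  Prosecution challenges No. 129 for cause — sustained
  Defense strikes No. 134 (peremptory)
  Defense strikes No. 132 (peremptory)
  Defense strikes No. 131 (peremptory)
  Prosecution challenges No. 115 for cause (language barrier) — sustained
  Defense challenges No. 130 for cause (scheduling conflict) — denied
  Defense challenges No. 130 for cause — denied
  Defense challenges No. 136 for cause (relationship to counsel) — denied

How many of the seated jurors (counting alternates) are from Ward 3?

1

Removed: #115, #116, #121, #123, #129, #131, #132, #134.
Seated (10 incl. alternates): #117, #118, #119, #120, #122, #124, #125, #126, #127, #128.
Of those, in Ward 3: #117 → 1.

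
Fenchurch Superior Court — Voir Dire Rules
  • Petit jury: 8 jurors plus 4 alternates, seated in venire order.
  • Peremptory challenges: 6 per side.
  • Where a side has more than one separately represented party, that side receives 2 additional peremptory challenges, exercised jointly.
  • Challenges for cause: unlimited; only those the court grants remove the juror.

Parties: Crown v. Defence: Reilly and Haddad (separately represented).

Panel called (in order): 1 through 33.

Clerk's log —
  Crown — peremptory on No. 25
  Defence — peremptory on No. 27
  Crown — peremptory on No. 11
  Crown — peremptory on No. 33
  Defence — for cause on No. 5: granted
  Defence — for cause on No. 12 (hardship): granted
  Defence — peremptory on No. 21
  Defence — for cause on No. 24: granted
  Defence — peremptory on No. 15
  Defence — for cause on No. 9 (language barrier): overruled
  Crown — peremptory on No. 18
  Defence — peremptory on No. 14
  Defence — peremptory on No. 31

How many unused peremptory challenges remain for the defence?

Defence allotment: 6 base + 2 multi-party = 8.
Defence peremptories used: #27, #21, #15, #14, #31 — 5 (for-cause on #5, #12, #24, #9 don't count).
Remaining: 8 − 5 = 3.

3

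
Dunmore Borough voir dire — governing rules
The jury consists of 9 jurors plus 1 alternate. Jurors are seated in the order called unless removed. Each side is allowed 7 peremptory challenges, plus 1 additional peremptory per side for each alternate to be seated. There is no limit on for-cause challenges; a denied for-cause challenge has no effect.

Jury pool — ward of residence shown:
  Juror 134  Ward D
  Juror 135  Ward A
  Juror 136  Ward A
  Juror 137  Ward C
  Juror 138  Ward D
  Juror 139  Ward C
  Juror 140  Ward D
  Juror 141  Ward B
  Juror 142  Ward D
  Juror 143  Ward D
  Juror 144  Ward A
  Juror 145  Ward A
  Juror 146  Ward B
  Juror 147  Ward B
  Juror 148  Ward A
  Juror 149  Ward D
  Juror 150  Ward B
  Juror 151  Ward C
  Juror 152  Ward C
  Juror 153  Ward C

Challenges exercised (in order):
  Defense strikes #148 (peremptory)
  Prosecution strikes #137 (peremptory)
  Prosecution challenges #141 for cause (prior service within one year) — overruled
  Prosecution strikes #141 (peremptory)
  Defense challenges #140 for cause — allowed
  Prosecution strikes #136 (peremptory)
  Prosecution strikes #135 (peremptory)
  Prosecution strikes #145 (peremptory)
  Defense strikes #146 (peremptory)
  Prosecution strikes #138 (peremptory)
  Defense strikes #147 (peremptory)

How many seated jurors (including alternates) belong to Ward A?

1

Removed: #135, #136, #137, #138, #140, #141, #145, #146, #147, #148.
Seated (10 incl. alternates): #134, #139, #142, #143, #144, #149, #150, #151, #152, #153.
Of those, in Ward A: #144 → 1.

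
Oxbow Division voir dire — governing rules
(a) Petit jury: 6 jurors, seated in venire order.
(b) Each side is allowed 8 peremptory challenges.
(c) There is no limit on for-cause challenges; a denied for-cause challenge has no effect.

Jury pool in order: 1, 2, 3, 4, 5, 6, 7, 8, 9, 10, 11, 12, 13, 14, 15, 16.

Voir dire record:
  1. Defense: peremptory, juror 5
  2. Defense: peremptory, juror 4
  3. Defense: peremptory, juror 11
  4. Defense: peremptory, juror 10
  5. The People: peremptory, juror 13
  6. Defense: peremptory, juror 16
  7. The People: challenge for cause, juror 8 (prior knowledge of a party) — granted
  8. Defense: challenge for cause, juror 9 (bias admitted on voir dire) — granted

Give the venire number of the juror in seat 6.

Removed: #4, #5, #8, #9, #10, #11, #13, #16.
Seating in order: seats 1–6 → #1, #2, #3, #6, #7, #12.
So seat 6 is #12.

12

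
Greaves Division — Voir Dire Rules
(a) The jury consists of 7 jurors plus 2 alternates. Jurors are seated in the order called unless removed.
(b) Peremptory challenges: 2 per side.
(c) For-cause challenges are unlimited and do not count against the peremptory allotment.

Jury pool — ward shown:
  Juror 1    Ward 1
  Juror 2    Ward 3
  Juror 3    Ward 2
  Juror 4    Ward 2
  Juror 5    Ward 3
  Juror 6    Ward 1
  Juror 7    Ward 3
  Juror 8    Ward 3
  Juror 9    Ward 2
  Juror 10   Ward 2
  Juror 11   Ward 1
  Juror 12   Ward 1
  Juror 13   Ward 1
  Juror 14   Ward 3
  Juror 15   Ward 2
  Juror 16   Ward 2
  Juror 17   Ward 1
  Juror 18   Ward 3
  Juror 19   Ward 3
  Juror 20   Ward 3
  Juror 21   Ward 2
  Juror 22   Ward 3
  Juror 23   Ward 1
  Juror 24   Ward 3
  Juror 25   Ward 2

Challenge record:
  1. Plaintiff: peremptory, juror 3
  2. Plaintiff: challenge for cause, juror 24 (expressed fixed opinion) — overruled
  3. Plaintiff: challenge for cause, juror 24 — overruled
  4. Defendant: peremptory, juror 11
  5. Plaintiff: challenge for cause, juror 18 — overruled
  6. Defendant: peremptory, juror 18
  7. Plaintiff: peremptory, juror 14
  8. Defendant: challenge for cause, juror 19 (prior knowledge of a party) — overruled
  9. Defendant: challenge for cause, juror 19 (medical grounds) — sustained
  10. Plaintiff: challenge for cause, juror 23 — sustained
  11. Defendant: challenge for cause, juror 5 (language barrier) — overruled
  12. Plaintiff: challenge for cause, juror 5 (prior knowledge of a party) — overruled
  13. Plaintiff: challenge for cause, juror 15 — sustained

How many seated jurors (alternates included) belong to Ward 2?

Removed: #3, #11, #14, #15, #18, #19, #23.
Seated (9 incl. alternates): #1, #2, #4, #5, #6, #7, #8, #9, #10.
Of those, in Ward 2: #4, #9, #10 → 3.

3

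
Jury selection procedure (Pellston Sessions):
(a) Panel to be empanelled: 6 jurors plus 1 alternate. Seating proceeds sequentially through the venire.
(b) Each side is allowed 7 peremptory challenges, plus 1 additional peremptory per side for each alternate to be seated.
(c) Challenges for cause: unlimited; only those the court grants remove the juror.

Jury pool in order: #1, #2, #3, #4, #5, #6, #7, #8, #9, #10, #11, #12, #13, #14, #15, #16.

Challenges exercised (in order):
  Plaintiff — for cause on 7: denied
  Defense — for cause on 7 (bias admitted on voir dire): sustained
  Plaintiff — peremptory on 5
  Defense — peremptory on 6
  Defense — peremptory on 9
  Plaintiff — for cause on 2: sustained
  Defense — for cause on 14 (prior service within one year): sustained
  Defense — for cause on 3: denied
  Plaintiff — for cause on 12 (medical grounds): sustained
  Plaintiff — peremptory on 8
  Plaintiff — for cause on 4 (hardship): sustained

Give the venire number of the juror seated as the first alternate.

Removed: #2, #4, #5, #6, #7, #8, #9, #12, #14. (#3 stays — for-cause denied.)
Seating in order: seats 1–6 → #1, #3, #10, #11, #13, #15; alternates → #16.
So alternate 1 is #16.

16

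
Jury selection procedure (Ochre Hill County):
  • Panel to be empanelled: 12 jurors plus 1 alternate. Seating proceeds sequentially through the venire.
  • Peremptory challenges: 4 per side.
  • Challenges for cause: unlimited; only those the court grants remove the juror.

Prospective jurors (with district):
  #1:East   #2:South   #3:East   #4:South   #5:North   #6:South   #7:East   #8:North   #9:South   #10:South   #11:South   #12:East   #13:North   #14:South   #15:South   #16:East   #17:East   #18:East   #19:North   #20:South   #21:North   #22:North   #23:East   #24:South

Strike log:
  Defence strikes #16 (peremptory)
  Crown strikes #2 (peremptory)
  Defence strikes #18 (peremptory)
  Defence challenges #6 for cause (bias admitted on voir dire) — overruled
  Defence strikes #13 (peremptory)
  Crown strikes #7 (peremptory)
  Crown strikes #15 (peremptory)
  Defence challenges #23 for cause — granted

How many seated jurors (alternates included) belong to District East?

4

Removed: #2, #7, #13, #15, #16, #18, #23.
Seated (13 incl. alternates): #1, #3, #4, #5, #6, #8, #9, #10, #11, #12, #14, #17, #19.
Of those, in District East: #1, #3, #12, #17 → 4.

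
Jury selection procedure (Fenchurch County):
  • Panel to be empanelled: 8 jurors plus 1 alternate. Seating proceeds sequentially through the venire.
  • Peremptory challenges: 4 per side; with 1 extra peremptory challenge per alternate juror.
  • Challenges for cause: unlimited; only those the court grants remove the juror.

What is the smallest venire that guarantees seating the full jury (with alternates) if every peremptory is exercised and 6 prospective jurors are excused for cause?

Seats to fill: 8 + 1 alternates = 9.
Peremptories: 4 + 1×1 = 5 per side × 2 sides = 10.
For-cause removals: 6.
Minimum venire: 9 + 10 + 6 = 25.

25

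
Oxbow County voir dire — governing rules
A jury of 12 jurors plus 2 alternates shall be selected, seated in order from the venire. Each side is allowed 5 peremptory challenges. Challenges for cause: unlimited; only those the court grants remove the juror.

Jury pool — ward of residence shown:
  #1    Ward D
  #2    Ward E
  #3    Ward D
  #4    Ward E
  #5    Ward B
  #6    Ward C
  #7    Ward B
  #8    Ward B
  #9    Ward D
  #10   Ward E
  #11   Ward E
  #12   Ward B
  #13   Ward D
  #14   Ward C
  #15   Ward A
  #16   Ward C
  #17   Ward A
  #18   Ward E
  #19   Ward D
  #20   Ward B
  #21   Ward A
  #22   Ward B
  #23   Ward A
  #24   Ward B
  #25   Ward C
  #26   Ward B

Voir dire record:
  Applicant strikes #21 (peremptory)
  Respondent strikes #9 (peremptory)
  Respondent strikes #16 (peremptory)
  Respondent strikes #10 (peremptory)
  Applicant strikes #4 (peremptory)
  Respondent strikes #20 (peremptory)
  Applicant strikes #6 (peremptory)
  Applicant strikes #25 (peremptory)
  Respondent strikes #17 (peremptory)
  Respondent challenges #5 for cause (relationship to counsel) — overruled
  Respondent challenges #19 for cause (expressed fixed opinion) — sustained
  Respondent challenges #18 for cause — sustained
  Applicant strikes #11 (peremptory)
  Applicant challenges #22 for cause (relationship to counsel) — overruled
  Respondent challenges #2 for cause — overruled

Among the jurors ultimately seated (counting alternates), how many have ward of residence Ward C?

Removed: #4, #6, #9, #10, #11, #16, #17, #18, #19, #20, #21, #25.
Seated (14 incl. alternates): #1, #2, #3, #5, #7, #8, #12, #13, #14, #15, #22, #23, #24, #26.
Of those, in Ward C: #14 → 1.

1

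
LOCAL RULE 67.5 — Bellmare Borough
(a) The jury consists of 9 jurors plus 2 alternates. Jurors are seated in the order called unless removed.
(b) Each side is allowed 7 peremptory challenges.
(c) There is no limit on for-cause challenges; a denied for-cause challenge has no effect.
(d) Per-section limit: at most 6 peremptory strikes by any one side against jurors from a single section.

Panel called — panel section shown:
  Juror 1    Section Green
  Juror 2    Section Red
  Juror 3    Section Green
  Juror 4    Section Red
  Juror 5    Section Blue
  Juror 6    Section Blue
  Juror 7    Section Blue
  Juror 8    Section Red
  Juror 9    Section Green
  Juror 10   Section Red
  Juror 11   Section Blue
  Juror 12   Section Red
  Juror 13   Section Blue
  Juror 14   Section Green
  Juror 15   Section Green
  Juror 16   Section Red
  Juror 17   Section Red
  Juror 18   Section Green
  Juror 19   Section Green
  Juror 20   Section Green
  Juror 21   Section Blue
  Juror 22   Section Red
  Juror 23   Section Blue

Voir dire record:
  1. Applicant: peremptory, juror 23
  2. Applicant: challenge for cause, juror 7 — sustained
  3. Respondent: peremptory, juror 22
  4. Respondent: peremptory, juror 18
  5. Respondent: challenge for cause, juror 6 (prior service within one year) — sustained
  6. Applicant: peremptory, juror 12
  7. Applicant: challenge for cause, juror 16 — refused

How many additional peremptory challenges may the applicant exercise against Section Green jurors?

Applicant peremptories so far: #23, #12 — 2 of 7 used, 5 left overall.
Against Section Green: none yet — per-section cap 6 leaves 6.
Binding limit: min(5, 6) = 5.

5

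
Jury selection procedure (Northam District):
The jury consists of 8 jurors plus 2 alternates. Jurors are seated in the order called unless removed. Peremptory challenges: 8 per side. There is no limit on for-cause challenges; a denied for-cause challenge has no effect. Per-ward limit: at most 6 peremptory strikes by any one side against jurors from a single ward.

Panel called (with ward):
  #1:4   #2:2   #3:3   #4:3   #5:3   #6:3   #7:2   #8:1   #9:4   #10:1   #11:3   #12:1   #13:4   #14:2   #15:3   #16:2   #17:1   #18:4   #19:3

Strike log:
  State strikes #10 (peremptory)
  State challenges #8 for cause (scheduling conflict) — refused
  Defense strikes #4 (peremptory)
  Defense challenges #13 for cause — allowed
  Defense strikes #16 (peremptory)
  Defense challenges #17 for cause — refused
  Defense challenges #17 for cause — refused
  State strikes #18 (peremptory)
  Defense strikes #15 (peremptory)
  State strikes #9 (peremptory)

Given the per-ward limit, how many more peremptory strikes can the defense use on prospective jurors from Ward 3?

4

Defense peremptories so far: #4, #16, #15 — 3 of 8 used, 5 left overall.
Against Ward 3: #4, #15 — 2 used; per-ward cap 6 leaves 4.
Binding limit: min(5, 4) = 4.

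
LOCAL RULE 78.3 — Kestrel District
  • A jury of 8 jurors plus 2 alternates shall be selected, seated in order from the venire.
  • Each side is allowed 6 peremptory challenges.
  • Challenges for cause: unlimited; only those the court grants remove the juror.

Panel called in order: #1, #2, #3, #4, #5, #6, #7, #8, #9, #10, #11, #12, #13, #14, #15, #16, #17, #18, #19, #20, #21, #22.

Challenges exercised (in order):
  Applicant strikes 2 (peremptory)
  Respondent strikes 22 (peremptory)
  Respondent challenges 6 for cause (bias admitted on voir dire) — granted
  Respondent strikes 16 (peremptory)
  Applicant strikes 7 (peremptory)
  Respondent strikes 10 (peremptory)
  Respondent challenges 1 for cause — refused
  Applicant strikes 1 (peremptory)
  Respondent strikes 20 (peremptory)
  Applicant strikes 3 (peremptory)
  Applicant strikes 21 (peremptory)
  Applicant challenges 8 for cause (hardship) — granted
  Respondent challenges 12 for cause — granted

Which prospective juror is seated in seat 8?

Removed: #1, #2, #3, #6, #7, #8, #10, #12, #16, #20, #21, #22.
Seating in order: seats 1–8 → #4, #5, #9, #11, #13, #14, #15, #17; alternates → #18, #19.
So seat 8 is #17.

17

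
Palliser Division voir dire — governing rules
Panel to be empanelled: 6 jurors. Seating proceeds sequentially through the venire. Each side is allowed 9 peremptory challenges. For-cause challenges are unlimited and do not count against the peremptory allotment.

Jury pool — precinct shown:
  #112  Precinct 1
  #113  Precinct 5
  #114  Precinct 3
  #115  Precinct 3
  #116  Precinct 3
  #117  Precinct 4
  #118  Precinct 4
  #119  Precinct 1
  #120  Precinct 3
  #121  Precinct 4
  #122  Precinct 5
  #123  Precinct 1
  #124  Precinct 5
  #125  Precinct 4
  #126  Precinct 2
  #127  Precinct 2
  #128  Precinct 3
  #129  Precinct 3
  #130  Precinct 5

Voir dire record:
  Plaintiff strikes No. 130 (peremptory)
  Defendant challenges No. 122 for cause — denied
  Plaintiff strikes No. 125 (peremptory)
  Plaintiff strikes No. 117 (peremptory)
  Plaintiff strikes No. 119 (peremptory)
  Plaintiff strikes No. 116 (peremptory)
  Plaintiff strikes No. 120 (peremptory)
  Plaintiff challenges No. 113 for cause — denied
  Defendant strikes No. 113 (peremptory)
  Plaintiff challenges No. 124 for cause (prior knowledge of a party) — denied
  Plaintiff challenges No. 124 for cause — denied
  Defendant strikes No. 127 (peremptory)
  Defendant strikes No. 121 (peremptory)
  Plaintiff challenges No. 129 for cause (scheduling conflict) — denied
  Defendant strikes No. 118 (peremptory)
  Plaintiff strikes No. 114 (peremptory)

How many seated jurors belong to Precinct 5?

2

Removed: #113, #114, #116, #117, #118, #119, #120, #121, #125, #127, #130.
Seated jurors 1–6: #112, #115, #122, #123, #124, #126.
Of those, in Precinct 5: #122, #124 → 2.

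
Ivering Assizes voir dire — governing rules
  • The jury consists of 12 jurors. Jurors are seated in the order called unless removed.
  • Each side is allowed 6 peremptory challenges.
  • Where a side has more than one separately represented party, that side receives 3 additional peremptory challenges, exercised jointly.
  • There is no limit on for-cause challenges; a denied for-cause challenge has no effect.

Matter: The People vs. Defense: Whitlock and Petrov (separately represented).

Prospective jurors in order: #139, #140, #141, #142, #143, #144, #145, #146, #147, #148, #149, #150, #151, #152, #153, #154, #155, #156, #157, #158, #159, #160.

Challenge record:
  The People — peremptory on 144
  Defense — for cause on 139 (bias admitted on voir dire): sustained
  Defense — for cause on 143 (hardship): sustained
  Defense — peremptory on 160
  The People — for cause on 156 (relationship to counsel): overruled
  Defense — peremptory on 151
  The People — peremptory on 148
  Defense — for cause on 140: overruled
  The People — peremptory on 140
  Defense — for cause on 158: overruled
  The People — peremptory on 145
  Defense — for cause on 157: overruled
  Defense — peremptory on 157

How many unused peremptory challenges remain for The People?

2

The People allotment: 6.
The People peremptories used: #144, #148, #140, #145 — 4 (the for-cause on #156 doesn't count).
Remaining: 6 − 4 = 2.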